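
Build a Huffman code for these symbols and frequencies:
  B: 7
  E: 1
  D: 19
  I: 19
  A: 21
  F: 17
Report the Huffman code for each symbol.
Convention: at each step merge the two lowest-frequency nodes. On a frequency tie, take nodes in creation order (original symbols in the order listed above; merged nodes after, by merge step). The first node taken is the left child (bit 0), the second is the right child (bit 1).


Huffman tree construction:
Step 1: Merge E(1) + B(7) = 8
Step 2: Merge (E+B)(8) + F(17) = 25
Step 3: Merge D(19) + I(19) = 38
Step 4: Merge A(21) + ((E+B)+F)(25) = 46
Step 5: Merge (D+I)(38) + (A+((E+B)+F))(46) = 84
Read each symbol's code off the tree from the root (left child = 0, right child = 1).

Codes:
  B: 1101 (length 4)
  E: 1100 (length 4)
  D: 00 (length 2)
  I: 01 (length 2)
  A: 10 (length 2)
  F: 111 (length 3)
Average code length: 201/84 = 2.3929 bits/symbol


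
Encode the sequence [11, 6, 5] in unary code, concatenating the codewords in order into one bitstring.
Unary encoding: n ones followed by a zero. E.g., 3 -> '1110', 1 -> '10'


Encode each number as n ones followed by a terminating 0:
  11 -> 111111111110 (12 bits)
  6 -> 1111110 (7 bits)
  5 -> 111110 (6 bits)
Total length = 12 + 7 + 6 = 25 bits.

Unary([11, 6, 5]) = 1111111111101111110111110 (25 bits)


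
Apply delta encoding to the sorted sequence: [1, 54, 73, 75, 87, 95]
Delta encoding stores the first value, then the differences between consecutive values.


First value: 1
Deltas:
  54 - 1 = 53
  73 - 54 = 19
  75 - 73 = 2
  87 - 75 = 12
  95 - 87 = 8


Delta encoded: [1, 53, 19, 2, 12, 8]


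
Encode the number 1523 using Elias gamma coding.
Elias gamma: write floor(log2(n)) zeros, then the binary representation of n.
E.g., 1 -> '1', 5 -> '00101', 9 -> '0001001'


num_bits = floor(log2(1523)) + 1 = 11
leading_zeros = num_bits - 1 = 10
binary(1523) = 10111110011

Elias gamma(1523) = '0000000000' + '10111110011' = 000000000010111110011 (21 bits)


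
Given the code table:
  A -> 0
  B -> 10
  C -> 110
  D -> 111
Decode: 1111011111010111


Decoding:
111 -> D
10 -> B
111 -> D
110 -> C
10 -> B
111 -> D


Result: DBDCBD


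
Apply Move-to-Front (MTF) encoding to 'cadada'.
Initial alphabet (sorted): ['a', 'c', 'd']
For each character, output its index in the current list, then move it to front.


MTF encoding:
'c': index 1 in ['a', 'c', 'd'] -> ['c', 'a', 'd']
'a': index 1 in ['c', 'a', 'd'] -> ['a', 'c', 'd']
'd': index 2 in ['a', 'c', 'd'] -> ['d', 'a', 'c']
'a': index 1 in ['d', 'a', 'c'] -> ['a', 'd', 'c']
'd': index 1 in ['a', 'd', 'c'] -> ['d', 'a', 'c']
'a': index 1 in ['d', 'a', 'c'] -> ['a', 'd', 'c']


Output: [1, 1, 2, 1, 1, 1]


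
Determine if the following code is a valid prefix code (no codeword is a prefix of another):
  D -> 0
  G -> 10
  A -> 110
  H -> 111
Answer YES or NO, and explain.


Checking each pair (does one codeword prefix another?):
  D='0' vs G='10': no prefix
  D='0' vs A='110': no prefix
  D='0' vs H='111': no prefix
  G='10' vs D='0': no prefix
  G='10' vs A='110': no prefix
  G='10' vs H='111': no prefix
  A='110' vs D='0': no prefix
  A='110' vs G='10': no prefix
  A='110' vs H='111': no prefix
  H='111' vs D='0': no prefix
  H='111' vs G='10': no prefix
  H='111' vs A='110': no prefix
No violation found over all pairs.

YES -- this is a valid prefix code. No codeword is a prefix of any other codeword.


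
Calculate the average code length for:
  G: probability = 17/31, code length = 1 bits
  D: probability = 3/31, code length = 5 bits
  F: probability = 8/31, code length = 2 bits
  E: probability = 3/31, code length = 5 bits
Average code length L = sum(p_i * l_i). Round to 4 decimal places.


Weighted contributions p_i * l_i:
  G: (17/31) * 1 = 17/31
  D: (3/31) * 5 = 15/31
  F: (8/31) * 2 = 16/31
  E: (3/31) * 5 = 15/31
Sum = (17 + 15 + 16 + 15)/31 = 63/31

L = 63/31 = 2.0323 bits/symbol


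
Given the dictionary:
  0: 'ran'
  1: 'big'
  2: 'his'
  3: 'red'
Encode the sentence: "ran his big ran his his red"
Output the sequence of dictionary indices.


Look up each word in the dictionary:
  'ran' -> 0
  'his' -> 2
  'big' -> 1
  'ran' -> 0
  'his' -> 2
  'his' -> 2
  'red' -> 3

Encoded: [0, 2, 1, 0, 2, 2, 3]


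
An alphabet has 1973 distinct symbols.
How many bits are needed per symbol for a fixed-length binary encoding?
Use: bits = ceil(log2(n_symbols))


log2(1973) = 10.9462
Bracket: 2^10 = 1024 < 1973 <= 2^11 = 2048
So ceil(log2(1973)) = 11

bits = ceil(log2(1973)) = ceil(10.9462) = 11 bits


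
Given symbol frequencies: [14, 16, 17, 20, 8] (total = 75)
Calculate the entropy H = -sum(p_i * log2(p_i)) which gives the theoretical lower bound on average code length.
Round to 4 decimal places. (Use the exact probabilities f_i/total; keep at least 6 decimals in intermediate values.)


Per-symbol terms -p_i * log2(p_i) with p_i = f_i/75:
  p = 14/75 = 0.186667: log2(p) = -2.421464, -p*log2(p) = 0.452007
  p = 16/75 = 0.213333: log2(p) = -2.228819, -p*log2(p) = 0.475481
  p = 17/75 = 0.226667: log2(p) = -2.141356, -p*log2(p) = 0.485374
  p = 20/75 = 0.266667: log2(p) = -1.906891, -p*log2(p) = 0.508504
  p = 8/75 = 0.106667: log2(p) = -3.228819, -p*log2(p) = 0.344407
H = 0.452007 + 0.475481 + 0.485374 + 0.508504 + 0.344407 = 2.265773

H = 2.2658 bits/symbol


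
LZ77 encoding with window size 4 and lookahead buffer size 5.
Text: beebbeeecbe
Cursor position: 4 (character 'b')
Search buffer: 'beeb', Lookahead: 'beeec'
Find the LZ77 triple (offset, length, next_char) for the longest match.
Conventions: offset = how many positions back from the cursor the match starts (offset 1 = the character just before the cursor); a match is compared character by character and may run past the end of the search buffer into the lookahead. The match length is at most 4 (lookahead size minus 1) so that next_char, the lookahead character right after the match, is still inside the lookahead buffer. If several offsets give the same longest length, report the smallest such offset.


Try each offset into the search buffer:
  offset=1 (pos 3, char 'b'): match length 1
  offset=2 (pos 2, char 'e'): match length 0
  offset=3 (pos 1, char 'e'): match length 0
  offset=4 (pos 0, char 'b'): match length 3
Longest match has length 3 at offset 4.
next_char = character at position 4 + 3 = 7 -> 'e'

Best match: offset=4, length=3 (matching 'bee' starting at position 0)
LZ77 triple: (4, 3, 'e')


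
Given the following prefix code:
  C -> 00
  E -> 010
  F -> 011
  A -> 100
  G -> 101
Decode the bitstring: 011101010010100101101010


Decoding step by step:
Bits 011 -> F
Bits 101 -> G
Bits 010 -> E
Bits 010 -> E
Bits 100 -> A
Bits 101 -> G
Bits 101 -> G
Bits 010 -> E


Decoded message: FGEEAGGE


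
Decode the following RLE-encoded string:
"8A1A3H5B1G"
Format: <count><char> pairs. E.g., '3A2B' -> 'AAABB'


Expanding each <count><char> pair:
  8A -> 'AAAAAAAA'
  1A -> 'A'
  3H -> 'HHH'
  5B -> 'BBBBB'
  1G -> 'G'

Decoded = AAAAAAAAAHHHBBBBBG


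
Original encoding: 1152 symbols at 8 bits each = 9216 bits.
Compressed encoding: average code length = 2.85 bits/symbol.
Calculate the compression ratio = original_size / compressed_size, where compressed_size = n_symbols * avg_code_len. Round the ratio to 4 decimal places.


original_size = n_symbols * orig_bits = 1152 * 8 = 9216 bits
compressed_size = n_symbols * avg_code_len = 1152 * 2.85 = 3283.2 bits
ratio = original_size / compressed_size = 9216 / 3283.2 = 2.807

Compression ratio = 2.807


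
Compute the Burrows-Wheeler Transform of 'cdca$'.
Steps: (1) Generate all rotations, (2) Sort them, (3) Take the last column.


Rotations (sorted):
  0: $cdca -> last char: a
  1: a$cdc -> last char: c
  2: ca$cd -> last char: d
  3: cdca$ -> last char: $
  4: dca$c -> last char: c


BWT = acd$c


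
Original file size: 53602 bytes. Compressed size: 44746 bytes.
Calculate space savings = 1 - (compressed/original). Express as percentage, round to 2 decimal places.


ratio = compressed/original = 44746/53602 = 0.834782
savings = 1 - ratio = 1 - 0.834782 = 0.165218
as a percentage: 0.165218 * 100 = 16.52%

Space savings = 1 - 44746/53602 = 16.52%


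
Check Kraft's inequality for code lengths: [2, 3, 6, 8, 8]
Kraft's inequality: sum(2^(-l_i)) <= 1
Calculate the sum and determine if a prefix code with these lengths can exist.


Sum = 2^(-2) + 2^(-3) + 2^(-6) + 2^(-8) + 2^(-8)
    = 0.25 + 0.125 + 0.015625 + 0.00390625 + 0.00390625
    = 102/256 = 0.3984375
Since 0.3984375 <= 1, Kraft's inequality IS satisfied.
A prefix code with these lengths CAN exist.

Kraft sum = 0.3984375. Satisfied.


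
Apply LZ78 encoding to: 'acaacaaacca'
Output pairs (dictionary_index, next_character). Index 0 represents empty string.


LZ78 encoding steps:
Dictionary: {0: ''}
Step 1: w='' (idx 0), next='a' -> output (0, 'a'), add 'a' as idx 1
Step 2: w='' (idx 0), next='c' -> output (0, 'c'), add 'c' as idx 2
Step 3: w='a' (idx 1), next='a' -> output (1, 'a'), add 'aa' as idx 3
Step 4: w='c' (idx 2), next='a' -> output (2, 'a'), add 'ca' as idx 4
Step 5: w='aa' (idx 3), next='c' -> output (3, 'c'), add 'aac' as idx 5
Step 6: w='ca' (idx 4), end of input -> output (4, '')


Encoded: [(0, 'a'), (0, 'c'), (1, 'a'), (2, 'a'), (3, 'c'), (4, '')]


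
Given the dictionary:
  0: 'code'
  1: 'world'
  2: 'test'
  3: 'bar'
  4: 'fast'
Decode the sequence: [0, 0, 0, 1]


Look up each index in the dictionary:
  0 -> 'code'
  0 -> 'code'
  0 -> 'code'
  1 -> 'world'

Decoded: "code code code world"


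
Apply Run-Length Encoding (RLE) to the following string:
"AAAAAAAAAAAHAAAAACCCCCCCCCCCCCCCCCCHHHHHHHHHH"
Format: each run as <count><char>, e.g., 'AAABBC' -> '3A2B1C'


Scanning runs left to right:
  i=0: run of 'A' x 11 -> '11A'
  i=11: run of 'H' x 1 -> '1H'
  i=12: run of 'A' x 5 -> '5A'
  i=17: run of 'C' x 18 -> '18C'
  i=35: run of 'H' x 10 -> '10H'

RLE = 11A1H5A18C10H


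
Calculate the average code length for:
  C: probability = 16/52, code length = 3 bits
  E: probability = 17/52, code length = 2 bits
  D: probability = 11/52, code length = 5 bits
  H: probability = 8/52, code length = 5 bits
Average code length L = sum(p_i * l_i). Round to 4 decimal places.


Weighted contributions p_i * l_i:
  C: (16/52) * 3 = 48/52
  E: (17/52) * 2 = 34/52
  D: (11/52) * 5 = 55/52
  H: (8/52) * 5 = 40/52
Sum = (48 + 34 + 55 + 40)/52 = 177/52

L = 177/52 = 3.4038 bits/symbol


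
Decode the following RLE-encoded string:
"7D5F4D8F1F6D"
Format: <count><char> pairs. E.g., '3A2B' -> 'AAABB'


Expanding each <count><char> pair:
  7D -> 'DDDDDDD'
  5F -> 'FFFFF'
  4D -> 'DDDD'
  8F -> 'FFFFFFFF'
  1F -> 'F'
  6D -> 'DDDDDD'

Decoded = DDDDDDDFFFFFDDDDFFFFFFFFFDDDDDD


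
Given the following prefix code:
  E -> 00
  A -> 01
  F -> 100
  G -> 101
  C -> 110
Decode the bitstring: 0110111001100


Decoding step by step:
Bits 01 -> A
Bits 101 -> G
Bits 110 -> C
Bits 01 -> A
Bits 100 -> F


Decoded message: AGCAF


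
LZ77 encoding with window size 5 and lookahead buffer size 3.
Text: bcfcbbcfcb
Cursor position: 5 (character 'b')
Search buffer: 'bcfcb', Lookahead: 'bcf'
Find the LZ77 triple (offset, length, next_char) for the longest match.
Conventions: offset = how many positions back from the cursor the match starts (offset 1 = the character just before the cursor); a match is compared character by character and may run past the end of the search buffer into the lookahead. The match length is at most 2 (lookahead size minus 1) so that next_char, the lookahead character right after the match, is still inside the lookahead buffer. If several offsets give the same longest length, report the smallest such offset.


Try each offset into the search buffer:
  offset=1 (pos 4, char 'b'): match length 1
  offset=2 (pos 3, char 'c'): match length 0
  offset=3 (pos 2, char 'f'): match length 0
  offset=4 (pos 1, char 'c'): match length 0
  offset=5 (pos 0, char 'b'): match length 2
Longest match has length 2 at offset 5.
next_char = character at position 5 + 2 = 7 -> 'f'

Best match: offset=5, length=2 (matching 'bc' starting at position 0)
LZ77 triple: (5, 2, 'f')


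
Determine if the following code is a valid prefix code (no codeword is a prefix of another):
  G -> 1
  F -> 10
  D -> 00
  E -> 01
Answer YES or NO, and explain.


Checking each pair (does one codeword prefix another?):
  G='1' vs F='10': prefix -- VIOLATION

NO -- this is NOT a valid prefix code. G (1) is a prefix of F (10).


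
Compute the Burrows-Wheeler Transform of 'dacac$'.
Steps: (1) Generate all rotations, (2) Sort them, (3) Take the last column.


Rotations (sorted):
  0: $dacac -> last char: c
  1: ac$dac -> last char: c
  2: acac$d -> last char: d
  3: c$daca -> last char: a
  4: cac$da -> last char: a
  5: dacac$ -> last char: $


BWT = ccdaa$


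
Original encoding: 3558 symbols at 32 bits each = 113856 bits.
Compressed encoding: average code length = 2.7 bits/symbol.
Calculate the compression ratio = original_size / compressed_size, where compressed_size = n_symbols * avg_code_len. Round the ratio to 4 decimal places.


original_size = n_symbols * orig_bits = 3558 * 32 = 113856 bits
compressed_size = n_symbols * avg_code_len = 3558 * 2.7 = 9606.6 bits
ratio = original_size / compressed_size = 113856 / 9606.6 = 11.8519

Compression ratio = 11.8519


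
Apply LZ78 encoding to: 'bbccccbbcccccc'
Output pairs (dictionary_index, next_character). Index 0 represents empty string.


LZ78 encoding steps:
Dictionary: {0: ''}
Step 1: w='' (idx 0), next='b' -> output (0, 'b'), add 'b' as idx 1
Step 2: w='b' (idx 1), next='c' -> output (1, 'c'), add 'bc' as idx 2
Step 3: w='' (idx 0), next='c' -> output (0, 'c'), add 'c' as idx 3
Step 4: w='c' (idx 3), next='c' -> output (3, 'c'), add 'cc' as idx 4
Step 5: w='b' (idx 1), next='b' -> output (1, 'b'), add 'bb' as idx 5
Step 6: w='cc' (idx 4), next='c' -> output (4, 'c'), add 'ccc' as idx 6
Step 7: w='ccc' (idx 6), end of input -> output (6, '')


Encoded: [(0, 'b'), (1, 'c'), (0, 'c'), (3, 'c'), (1, 'b'), (4, 'c'), (6, '')]


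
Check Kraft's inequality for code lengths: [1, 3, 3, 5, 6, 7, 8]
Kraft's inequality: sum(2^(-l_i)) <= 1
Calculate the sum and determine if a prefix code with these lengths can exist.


Sum = 2^(-1) + 2^(-3) + 2^(-3) + 2^(-5) + 2^(-6) + 2^(-7) + 2^(-8)
    = 0.5 + 0.125 + 0.125 + 0.03125 + 0.015625 + 0.0078125 + 0.00390625
    = 207/256 = 0.80859375
Since 0.80859375 <= 1, Kraft's inequality IS satisfied.
A prefix code with these lengths CAN exist.

Kraft sum = 0.80859375. Satisfied.


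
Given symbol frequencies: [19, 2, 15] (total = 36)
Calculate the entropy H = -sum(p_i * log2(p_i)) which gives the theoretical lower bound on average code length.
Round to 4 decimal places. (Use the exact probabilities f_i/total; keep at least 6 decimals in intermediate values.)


Per-symbol terms -p_i * log2(p_i) with p_i = f_i/36:
  p = 19/36 = 0.527778: log2(p) = -0.921997, -p*log2(p) = 0.486610
  p = 2/36 = 0.055556: log2(p) = -4.169925, -p*log2(p) = 0.231663
  p = 15/36 = 0.416667: log2(p) = -1.263034, -p*log2(p) = 0.526264
H = 0.486610 + 0.231663 + 0.526264 = 1.244537

H = 1.2445 bits/symbol


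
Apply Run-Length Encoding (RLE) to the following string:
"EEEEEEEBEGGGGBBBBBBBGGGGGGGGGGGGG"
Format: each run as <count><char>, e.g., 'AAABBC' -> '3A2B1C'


Scanning runs left to right:
  i=0: run of 'E' x 7 -> '7E'
  i=7: run of 'B' x 1 -> '1B'
  i=8: run of 'E' x 1 -> '1E'
  i=9: run of 'G' x 4 -> '4G'
  i=13: run of 'B' x 7 -> '7B'
  i=20: run of 'G' x 13 -> '13G'

RLE = 7E1B1E4G7B13G


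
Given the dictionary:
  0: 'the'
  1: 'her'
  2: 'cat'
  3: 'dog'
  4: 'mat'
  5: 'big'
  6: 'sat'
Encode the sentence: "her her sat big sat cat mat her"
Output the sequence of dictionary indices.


Look up each word in the dictionary:
  'her' -> 1
  'her' -> 1
  'sat' -> 6
  'big' -> 5
  'sat' -> 6
  'cat' -> 2
  'mat' -> 4
  'her' -> 1

Encoded: [1, 1, 6, 5, 6, 2, 4, 1]


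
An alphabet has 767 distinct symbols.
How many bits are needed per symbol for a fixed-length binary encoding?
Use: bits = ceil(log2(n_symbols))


log2(767) = 9.5831
Bracket: 2^9 = 512 < 767 <= 2^10 = 1024
So ceil(log2(767)) = 10

bits = ceil(log2(767)) = ceil(9.5831) = 10 bits


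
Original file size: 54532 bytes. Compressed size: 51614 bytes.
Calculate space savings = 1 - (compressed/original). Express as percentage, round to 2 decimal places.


ratio = compressed/original = 51614/54532 = 0.94649
savings = 1 - ratio = 1 - 0.94649 = 0.05351
as a percentage: 0.05351 * 100 = 5.35%

Space savings = 1 - 51614/54532 = 5.35%


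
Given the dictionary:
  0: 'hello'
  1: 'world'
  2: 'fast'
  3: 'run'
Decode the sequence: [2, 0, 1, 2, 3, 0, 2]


Look up each index in the dictionary:
  2 -> 'fast'
  0 -> 'hello'
  1 -> 'world'
  2 -> 'fast'
  3 -> 'run'
  0 -> 'hello'
  2 -> 'fast'

Decoded: "fast hello world fast run hello fast"


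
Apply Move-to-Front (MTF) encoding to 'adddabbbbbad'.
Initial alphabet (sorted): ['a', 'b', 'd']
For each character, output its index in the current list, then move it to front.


MTF encoding:
'a': index 0 in ['a', 'b', 'd'] -> ['a', 'b', 'd']
'd': index 2 in ['a', 'b', 'd'] -> ['d', 'a', 'b']
'd': index 0 in ['d', 'a', 'b'] -> ['d', 'a', 'b']
'd': index 0 in ['d', 'a', 'b'] -> ['d', 'a', 'b']
'a': index 1 in ['d', 'a', 'b'] -> ['a', 'd', 'b']
'b': index 2 in ['a', 'd', 'b'] -> ['b', 'a', 'd']
'b': index 0 in ['b', 'a', 'd'] -> ['b', 'a', 'd']
'b': index 0 in ['b', 'a', 'd'] -> ['b', 'a', 'd']
'b': index 0 in ['b', 'a', 'd'] -> ['b', 'a', 'd']
'b': index 0 in ['b', 'a', 'd'] -> ['b', 'a', 'd']
'a': index 1 in ['b', 'a', 'd'] -> ['a', 'b', 'd']
'd': index 2 in ['a', 'b', 'd'] -> ['d', 'a', 'b']


Output: [0, 2, 0, 0, 1, 2, 0, 0, 0, 0, 1, 2]


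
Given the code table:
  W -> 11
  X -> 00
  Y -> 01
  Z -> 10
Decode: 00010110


Decoding:
00 -> X
01 -> Y
01 -> Y
10 -> Z


Result: XYYZ


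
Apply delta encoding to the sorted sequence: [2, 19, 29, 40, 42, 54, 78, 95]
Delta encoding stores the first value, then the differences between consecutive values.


First value: 2
Deltas:
  19 - 2 = 17
  29 - 19 = 10
  40 - 29 = 11
  42 - 40 = 2
  54 - 42 = 12
  78 - 54 = 24
  95 - 78 = 17


Delta encoded: [2, 17, 10, 11, 2, 12, 24, 17]


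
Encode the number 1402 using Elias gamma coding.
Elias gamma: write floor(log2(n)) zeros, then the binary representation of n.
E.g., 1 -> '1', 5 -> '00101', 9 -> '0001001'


num_bits = floor(log2(1402)) + 1 = 11
leading_zeros = num_bits - 1 = 10
binary(1402) = 10101111010

Elias gamma(1402) = '0000000000' + '10101111010' = 000000000010101111010 (21 bits)


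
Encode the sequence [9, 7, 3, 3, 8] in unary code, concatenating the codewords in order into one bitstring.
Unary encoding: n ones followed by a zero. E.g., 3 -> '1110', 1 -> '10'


Encode each number as n ones followed by a terminating 0:
  9 -> 1111111110 (10 bits)
  7 -> 11111110 (8 bits)
  3 -> 1110 (4 bits)
  3 -> 1110 (4 bits)
  8 -> 111111110 (9 bits)
Total length = 10 + 8 + 4 + 4 + 9 = 35 bits.

Unary([9, 7, 3, 3, 8]) = 11111111101111111011101110111111110 (35 bits)


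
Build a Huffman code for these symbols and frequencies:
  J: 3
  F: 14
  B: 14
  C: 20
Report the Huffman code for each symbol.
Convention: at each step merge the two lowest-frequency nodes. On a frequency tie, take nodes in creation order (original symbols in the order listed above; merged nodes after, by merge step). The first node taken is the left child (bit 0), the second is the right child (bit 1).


Huffman tree construction:
Step 1: Merge J(3) + F(14) = 17
Step 2: Merge B(14) + (J+F)(17) = 31
Step 3: Merge C(20) + (B+(J+F))(31) = 51
Read each symbol's code off the tree from the root (left child = 0, right child = 1).

Codes:
  J: 110 (length 3)
  F: 111 (length 3)
  B: 10 (length 2)
  C: 0 (length 1)
Average code length: 99/51 = 1.9412 bits/symbol


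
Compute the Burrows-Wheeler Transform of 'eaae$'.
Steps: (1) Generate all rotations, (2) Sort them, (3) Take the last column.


Rotations (sorted):
  0: $eaae -> last char: e
  1: aae$e -> last char: e
  2: ae$ea -> last char: a
  3: e$eaa -> last char: a
  4: eaae$ -> last char: $


BWT = eeaa$


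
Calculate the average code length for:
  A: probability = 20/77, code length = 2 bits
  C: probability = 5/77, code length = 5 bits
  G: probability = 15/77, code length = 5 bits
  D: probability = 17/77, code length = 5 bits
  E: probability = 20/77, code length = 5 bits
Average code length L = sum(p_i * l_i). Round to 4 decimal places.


Weighted contributions p_i * l_i:
  A: (20/77) * 2 = 40/77
  C: (5/77) * 5 = 25/77
  G: (15/77) * 5 = 75/77
  D: (17/77) * 5 = 85/77
  E: (20/77) * 5 = 100/77
Sum = (40 + 25 + 75 + 85 + 100)/77 = 325/77

L = 325/77 = 4.2208 bits/symbol


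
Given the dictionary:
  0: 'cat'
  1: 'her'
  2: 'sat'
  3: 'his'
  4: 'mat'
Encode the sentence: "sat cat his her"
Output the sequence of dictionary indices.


Look up each word in the dictionary:
  'sat' -> 2
  'cat' -> 0
  'his' -> 3
  'her' -> 1

Encoded: [2, 0, 3, 1]


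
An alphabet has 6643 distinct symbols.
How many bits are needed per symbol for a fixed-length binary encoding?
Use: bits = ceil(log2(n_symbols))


log2(6643) = 12.6976
Bracket: 2^12 = 4096 < 6643 <= 2^13 = 8192
So ceil(log2(6643)) = 13

bits = ceil(log2(6643)) = ceil(12.6976) = 13 bits


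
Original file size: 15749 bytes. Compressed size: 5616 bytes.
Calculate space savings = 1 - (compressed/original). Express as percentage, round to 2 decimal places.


ratio = compressed/original = 5616/15749 = 0.356594
savings = 1 - ratio = 1 - 0.356594 = 0.643406
as a percentage: 0.643406 * 100 = 64.34%

Space savings = 1 - 5616/15749 = 64.34%


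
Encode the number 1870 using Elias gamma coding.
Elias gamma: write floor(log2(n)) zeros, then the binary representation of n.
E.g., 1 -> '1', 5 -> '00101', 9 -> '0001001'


num_bits = floor(log2(1870)) + 1 = 11
leading_zeros = num_bits - 1 = 10
binary(1870) = 11101001110

Elias gamma(1870) = '0000000000' + '11101001110' = 000000000011101001110 (21 bits)


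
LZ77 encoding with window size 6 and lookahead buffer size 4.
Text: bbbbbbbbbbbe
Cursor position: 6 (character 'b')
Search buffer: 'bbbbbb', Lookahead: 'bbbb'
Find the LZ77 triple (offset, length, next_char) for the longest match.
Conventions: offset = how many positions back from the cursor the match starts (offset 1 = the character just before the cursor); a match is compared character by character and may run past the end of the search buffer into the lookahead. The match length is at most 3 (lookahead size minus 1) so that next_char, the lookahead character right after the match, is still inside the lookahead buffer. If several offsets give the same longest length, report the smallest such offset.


Try each offset into the search buffer:
  offset=1 (pos 5, char 'b'): match length 3
  offset=2 (pos 4, char 'b'): match length 3
  offset=3 (pos 3, char 'b'): match length 3
  offset=4 (pos 2, char 'b'): match length 3
  offset=5 (pos 1, char 'b'): match length 3
  offset=6 (pos 0, char 'b'): match length 3
Longest match has length 3, found at offsets 1, 2, 3, 4, 5, 6; take the smallest, offset 1.
next_char = character at position 6 + 3 = 9 -> 'b'

Best match: offset=1, length=3 (matching 'bbb' starting at position 5)
LZ77 triple: (1, 3, 'b')


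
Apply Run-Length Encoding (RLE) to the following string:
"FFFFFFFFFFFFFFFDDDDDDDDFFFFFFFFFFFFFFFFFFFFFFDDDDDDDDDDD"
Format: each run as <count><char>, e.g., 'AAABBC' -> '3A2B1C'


Scanning runs left to right:
  i=0: run of 'F' x 15 -> '15F'
  i=15: run of 'D' x 8 -> '8D'
  i=23: run of 'F' x 22 -> '22F'
  i=45: run of 'D' x 11 -> '11D'

RLE = 15F8D22F11D


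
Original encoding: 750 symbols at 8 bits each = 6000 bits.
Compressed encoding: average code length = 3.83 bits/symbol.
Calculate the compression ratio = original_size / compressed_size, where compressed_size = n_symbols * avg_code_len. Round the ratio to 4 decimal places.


original_size = n_symbols * orig_bits = 750 * 8 = 6000 bits
compressed_size = n_symbols * avg_code_len = 750 * 3.83 = 2872.5 bits
ratio = original_size / compressed_size = 6000 / 2872.5 = 2.0888

Compression ratio = 2.0888


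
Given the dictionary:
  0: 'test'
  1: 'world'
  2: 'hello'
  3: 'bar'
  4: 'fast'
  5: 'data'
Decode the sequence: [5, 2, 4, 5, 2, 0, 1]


Look up each index in the dictionary:
  5 -> 'data'
  2 -> 'hello'
  4 -> 'fast'
  5 -> 'data'
  2 -> 'hello'
  0 -> 'test'
  1 -> 'world'

Decoded: "data hello fast data hello test world"


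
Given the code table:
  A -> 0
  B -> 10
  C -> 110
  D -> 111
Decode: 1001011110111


Decoding:
10 -> B
0 -> A
10 -> B
111 -> D
10 -> B
111 -> D


Result: BABDBD


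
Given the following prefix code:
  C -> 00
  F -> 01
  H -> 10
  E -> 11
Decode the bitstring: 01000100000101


Decoding step by step:
Bits 01 -> F
Bits 00 -> C
Bits 01 -> F
Bits 00 -> C
Bits 00 -> C
Bits 01 -> F
Bits 01 -> F


Decoded message: FCFCCFF


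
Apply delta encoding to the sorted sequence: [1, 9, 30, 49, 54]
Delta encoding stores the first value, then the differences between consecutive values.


First value: 1
Deltas:
  9 - 1 = 8
  30 - 9 = 21
  49 - 30 = 19
  54 - 49 = 5


Delta encoded: [1, 8, 21, 19, 5]


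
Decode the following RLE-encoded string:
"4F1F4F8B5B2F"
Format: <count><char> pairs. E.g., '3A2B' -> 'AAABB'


Expanding each <count><char> pair:
  4F -> 'FFFF'
  1F -> 'F'
  4F -> 'FFFF'
  8B -> 'BBBBBBBB'
  5B -> 'BBBBB'
  2F -> 'FF'

Decoded = FFFFFFFFFBBBBBBBBBBBBBFF


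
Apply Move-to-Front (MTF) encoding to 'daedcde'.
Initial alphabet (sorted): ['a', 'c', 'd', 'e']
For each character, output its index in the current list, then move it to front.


MTF encoding:
'd': index 2 in ['a', 'c', 'd', 'e'] -> ['d', 'a', 'c', 'e']
'a': index 1 in ['d', 'a', 'c', 'e'] -> ['a', 'd', 'c', 'e']
'e': index 3 in ['a', 'd', 'c', 'e'] -> ['e', 'a', 'd', 'c']
'd': index 2 in ['e', 'a', 'd', 'c'] -> ['d', 'e', 'a', 'c']
'c': index 3 in ['d', 'e', 'a', 'c'] -> ['c', 'd', 'e', 'a']
'd': index 1 in ['c', 'd', 'e', 'a'] -> ['d', 'c', 'e', 'a']
'e': index 2 in ['d', 'c', 'e', 'a'] -> ['e', 'd', 'c', 'a']


Output: [2, 1, 3, 2, 3, 1, 2]


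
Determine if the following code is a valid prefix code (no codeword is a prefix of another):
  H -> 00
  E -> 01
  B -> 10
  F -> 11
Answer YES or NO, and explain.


Checking each pair (does one codeword prefix another?):
  H='00' vs E='01': no prefix
  H='00' vs B='10': no prefix
  H='00' vs F='11': no prefix
  E='01' vs H='00': no prefix
  E='01' vs B='10': no prefix
  E='01' vs F='11': no prefix
  B='10' vs H='00': no prefix
  B='10' vs E='01': no prefix
  B='10' vs F='11': no prefix
  F='11' vs H='00': no prefix
  F='11' vs E='01': no prefix
  F='11' vs B='10': no prefix
No violation found over all pairs.

YES -- this is a valid prefix code. No codeword is a prefix of any other codeword.


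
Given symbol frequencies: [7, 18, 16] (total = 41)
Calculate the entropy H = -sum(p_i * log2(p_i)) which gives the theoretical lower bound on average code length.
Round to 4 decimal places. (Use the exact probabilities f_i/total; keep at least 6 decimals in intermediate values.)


Per-symbol terms -p_i * log2(p_i) with p_i = f_i/41:
  p = 7/41 = 0.170732: log2(p) = -2.550197, -p*log2(p) = 0.435400
  p = 18/41 = 0.439024: log2(p) = -1.187627, -p*log2(p) = 0.521397
  p = 16/41 = 0.390244: log2(p) = -1.357552, -p*log2(p) = 0.529776
H = 0.435400 + 0.521397 + 0.529776 = 1.486573

H = 1.4866 bits/symbol


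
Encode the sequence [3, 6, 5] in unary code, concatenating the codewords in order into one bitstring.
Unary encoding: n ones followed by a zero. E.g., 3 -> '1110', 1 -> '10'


Encode each number as n ones followed by a terminating 0:
  3 -> 1110 (4 bits)
  6 -> 1111110 (7 bits)
  5 -> 111110 (6 bits)
Total length = 4 + 7 + 6 = 17 bits.

Unary([3, 6, 5]) = 11101111110111110 (17 bits)


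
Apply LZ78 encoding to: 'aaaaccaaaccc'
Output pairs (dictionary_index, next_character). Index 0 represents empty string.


LZ78 encoding steps:
Dictionary: {0: ''}
Step 1: w='' (idx 0), next='a' -> output (0, 'a'), add 'a' as idx 1
Step 2: w='a' (idx 1), next='a' -> output (1, 'a'), add 'aa' as idx 2
Step 3: w='a' (idx 1), next='c' -> output (1, 'c'), add 'ac' as idx 3
Step 4: w='' (idx 0), next='c' -> output (0, 'c'), add 'c' as idx 4
Step 5: w='aa' (idx 2), next='a' -> output (2, 'a'), add 'aaa' as idx 5
Step 6: w='c' (idx 4), next='c' -> output (4, 'c'), add 'cc' as idx 6
Step 7: w='c' (idx 4), end of input -> output (4, '')


Encoded: [(0, 'a'), (1, 'a'), (1, 'c'), (0, 'c'), (2, 'a'), (4, 'c'), (4, '')]


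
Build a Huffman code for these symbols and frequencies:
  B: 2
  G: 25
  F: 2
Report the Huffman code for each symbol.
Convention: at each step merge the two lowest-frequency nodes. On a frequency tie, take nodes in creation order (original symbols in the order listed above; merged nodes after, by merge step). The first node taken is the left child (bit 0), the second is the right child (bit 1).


Huffman tree construction:
Step 1: Merge B(2) + F(2) = 4
Step 2: Merge (B+F)(4) + G(25) = 29
Read each symbol's code off the tree from the root (left child = 0, right child = 1).

Codes:
  B: 00 (length 2)
  G: 1 (length 1)
  F: 01 (length 2)
Average code length: 33/29 = 1.1379 bits/symbol


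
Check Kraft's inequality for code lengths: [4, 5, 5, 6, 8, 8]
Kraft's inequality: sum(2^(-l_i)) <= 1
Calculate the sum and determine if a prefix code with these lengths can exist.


Sum = 2^(-4) + 2^(-5) + 2^(-5) + 2^(-6) + 2^(-8) + 2^(-8)
    = 0.0625 + 0.03125 + 0.03125 + 0.015625 + 0.00390625 + 0.00390625
    = 38/256 = 0.1484375
Since 0.1484375 <= 1, Kraft's inequality IS satisfied.
A prefix code with these lengths CAN exist.

Kraft sum = 0.1484375. Satisfied.


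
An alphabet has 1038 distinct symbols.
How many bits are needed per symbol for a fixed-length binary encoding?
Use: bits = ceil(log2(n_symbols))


log2(1038) = 10.0196
Bracket: 2^10 = 1024 < 1038 <= 2^11 = 2048
So ceil(log2(1038)) = 11

bits = ceil(log2(1038)) = ceil(10.0196) = 11 bits


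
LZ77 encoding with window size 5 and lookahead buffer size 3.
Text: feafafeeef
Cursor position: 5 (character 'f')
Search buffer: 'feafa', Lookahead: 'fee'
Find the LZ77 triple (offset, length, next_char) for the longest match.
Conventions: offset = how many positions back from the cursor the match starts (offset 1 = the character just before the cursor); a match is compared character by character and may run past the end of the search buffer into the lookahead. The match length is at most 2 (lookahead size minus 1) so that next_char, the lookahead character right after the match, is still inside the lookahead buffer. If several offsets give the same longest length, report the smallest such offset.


Try each offset into the search buffer:
  offset=1 (pos 4, char 'a'): match length 0
  offset=2 (pos 3, char 'f'): match length 1
  offset=3 (pos 2, char 'a'): match length 0
  offset=4 (pos 1, char 'e'): match length 0
  offset=5 (pos 0, char 'f'): match length 2
Longest match has length 2 at offset 5.
next_char = character at position 5 + 2 = 7 -> 'e'

Best match: offset=5, length=2 (matching 'fe' starting at position 0)
LZ77 triple: (5, 2, 'e')


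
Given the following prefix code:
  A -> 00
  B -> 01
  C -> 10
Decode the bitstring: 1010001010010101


Decoding step by step:
Bits 10 -> C
Bits 10 -> C
Bits 00 -> A
Bits 10 -> C
Bits 10 -> C
Bits 01 -> B
Bits 01 -> B
Bits 01 -> B


Decoded message: CCACCBBB


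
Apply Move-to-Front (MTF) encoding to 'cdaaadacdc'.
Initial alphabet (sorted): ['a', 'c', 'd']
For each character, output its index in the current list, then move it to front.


MTF encoding:
'c': index 1 in ['a', 'c', 'd'] -> ['c', 'a', 'd']
'd': index 2 in ['c', 'a', 'd'] -> ['d', 'c', 'a']
'a': index 2 in ['d', 'c', 'a'] -> ['a', 'd', 'c']
'a': index 0 in ['a', 'd', 'c'] -> ['a', 'd', 'c']
'a': index 0 in ['a', 'd', 'c'] -> ['a', 'd', 'c']
'd': index 1 in ['a', 'd', 'c'] -> ['d', 'a', 'c']
'a': index 1 in ['d', 'a', 'c'] -> ['a', 'd', 'c']
'c': index 2 in ['a', 'd', 'c'] -> ['c', 'a', 'd']
'd': index 2 in ['c', 'a', 'd'] -> ['d', 'c', 'a']
'c': index 1 in ['d', 'c', 'a'] -> ['c', 'd', 'a']


Output: [1, 2, 2, 0, 0, 1, 1, 2, 2, 1]


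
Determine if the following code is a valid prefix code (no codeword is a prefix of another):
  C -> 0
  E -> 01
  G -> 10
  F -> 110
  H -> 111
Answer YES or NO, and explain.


Checking each pair (does one codeword prefix another?):
  C='0' vs E='01': prefix -- VIOLATION

NO -- this is NOT a valid prefix code. C (0) is a prefix of E (01).


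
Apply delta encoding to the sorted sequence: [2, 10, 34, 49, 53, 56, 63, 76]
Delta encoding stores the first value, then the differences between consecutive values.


First value: 2
Deltas:
  10 - 2 = 8
  34 - 10 = 24
  49 - 34 = 15
  53 - 49 = 4
  56 - 53 = 3
  63 - 56 = 7
  76 - 63 = 13


Delta encoded: [2, 8, 24, 15, 4, 3, 7, 13]


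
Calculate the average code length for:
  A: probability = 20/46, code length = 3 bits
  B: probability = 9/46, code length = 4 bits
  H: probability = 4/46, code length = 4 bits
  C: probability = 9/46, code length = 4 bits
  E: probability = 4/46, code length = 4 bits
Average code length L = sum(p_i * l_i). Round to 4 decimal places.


Weighted contributions p_i * l_i:
  A: (20/46) * 3 = 60/46
  B: (9/46) * 4 = 36/46
  H: (4/46) * 4 = 16/46
  C: (9/46) * 4 = 36/46
  E: (4/46) * 4 = 16/46
Sum = (60 + 36 + 16 + 36 + 16)/46 = 164/46

L = 164/46 = 3.5652 bits/symbol


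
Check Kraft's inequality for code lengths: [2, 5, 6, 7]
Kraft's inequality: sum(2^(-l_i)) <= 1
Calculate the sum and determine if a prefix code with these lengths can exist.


Sum = 2^(-2) + 2^(-5) + 2^(-6) + 2^(-7)
    = 0.25 + 0.03125 + 0.015625 + 0.0078125
    = 39/128 = 0.3046875
Since 0.3046875 <= 1, Kraft's inequality IS satisfied.
A prefix code with these lengths CAN exist.

Kraft sum = 0.3046875. Satisfied.


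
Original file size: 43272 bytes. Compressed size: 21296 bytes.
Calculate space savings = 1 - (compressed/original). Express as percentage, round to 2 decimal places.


ratio = compressed/original = 21296/43272 = 0.492143
savings = 1 - ratio = 1 - 0.492143 = 0.507857
as a percentage: 0.507857 * 100 = 50.79%

Space savings = 1 - 21296/43272 = 50.79%


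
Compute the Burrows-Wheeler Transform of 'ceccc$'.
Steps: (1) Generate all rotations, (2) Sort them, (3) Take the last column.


Rotations (sorted):
  0: $ceccc -> last char: c
  1: c$cecc -> last char: c
  2: cc$cec -> last char: c
  3: ccc$ce -> last char: e
  4: ceccc$ -> last char: $
  5: eccc$c -> last char: c


BWT = ccce$c


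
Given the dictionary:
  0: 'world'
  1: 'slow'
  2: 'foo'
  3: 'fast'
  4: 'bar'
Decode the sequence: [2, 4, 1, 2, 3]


Look up each index in the dictionary:
  2 -> 'foo'
  4 -> 'bar'
  1 -> 'slow'
  2 -> 'foo'
  3 -> 'fast'

Decoded: "foo bar slow foo fast"


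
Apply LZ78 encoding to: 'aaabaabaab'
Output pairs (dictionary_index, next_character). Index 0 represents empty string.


LZ78 encoding steps:
Dictionary: {0: ''}
Step 1: w='' (idx 0), next='a' -> output (0, 'a'), add 'a' as idx 1
Step 2: w='a' (idx 1), next='a' -> output (1, 'a'), add 'aa' as idx 2
Step 3: w='' (idx 0), next='b' -> output (0, 'b'), add 'b' as idx 3
Step 4: w='aa' (idx 2), next='b' -> output (2, 'b'), add 'aab' as idx 4
Step 5: w='aab' (idx 4), end of input -> output (4, '')


Encoded: [(0, 'a'), (1, 'a'), (0, 'b'), (2, 'b'), (4, '')]


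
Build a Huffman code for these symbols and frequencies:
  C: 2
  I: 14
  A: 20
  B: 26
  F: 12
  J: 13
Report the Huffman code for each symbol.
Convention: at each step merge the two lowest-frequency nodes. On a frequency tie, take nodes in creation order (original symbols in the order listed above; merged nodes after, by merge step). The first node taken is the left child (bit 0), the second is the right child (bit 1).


Huffman tree construction:
Step 1: Merge C(2) + F(12) = 14
Step 2: Merge J(13) + I(14) = 27
Step 3: Merge (C+F)(14) + A(20) = 34
Step 4: Merge B(26) + (J+I)(27) = 53
Step 5: Merge ((C+F)+A)(34) + (B+(J+I))(53) = 87
Read each symbol's code off the tree from the root (left child = 0, right child = 1).

Codes:
  C: 000 (length 3)
  I: 111 (length 3)
  A: 01 (length 2)
  B: 10 (length 2)
  F: 001 (length 3)
  J: 110 (length 3)
Average code length: 215/87 = 2.4713 bits/symbol


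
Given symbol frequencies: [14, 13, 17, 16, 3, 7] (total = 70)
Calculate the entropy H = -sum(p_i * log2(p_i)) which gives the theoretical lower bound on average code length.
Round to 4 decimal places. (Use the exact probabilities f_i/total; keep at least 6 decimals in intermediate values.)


Per-symbol terms -p_i * log2(p_i) with p_i = f_i/70:
  p = 14/70 = 0.200000: log2(p) = -2.321928, -p*log2(p) = 0.464386
  p = 13/70 = 0.185714: log2(p) = -2.428843, -p*log2(p) = 0.451071
  p = 17/70 = 0.242857: log2(p) = -2.041820, -p*log2(p) = 0.495871
  p = 16/70 = 0.228571: log2(p) = -2.129283, -p*log2(p) = 0.486693
  p = 3/70 = 0.042857: log2(p) = -4.544321, -p*log2(p) = 0.194757
  p = 7/70 = 0.100000: log2(p) = -3.321928, -p*log2(p) = 0.332193
H = 0.464386 + 0.451071 + 0.495871 + 0.486693 + 0.194757 + 0.332193 = 2.424971

H = 2.425 bits/symbol


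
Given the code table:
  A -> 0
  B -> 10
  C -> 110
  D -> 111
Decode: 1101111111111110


Decoding:
110 -> C
111 -> D
111 -> D
111 -> D
111 -> D
0 -> A


Result: CDDDDA


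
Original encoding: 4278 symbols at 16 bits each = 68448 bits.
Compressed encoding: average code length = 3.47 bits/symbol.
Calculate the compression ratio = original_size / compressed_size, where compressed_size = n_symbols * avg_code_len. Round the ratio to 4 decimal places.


original_size = n_symbols * orig_bits = 4278 * 16 = 68448 bits
compressed_size = n_symbols * avg_code_len = 4278 * 3.47 = 14844.66 bits
ratio = original_size / compressed_size = 68448 / 14844.66 = 4.611

Compression ratio = 4.611


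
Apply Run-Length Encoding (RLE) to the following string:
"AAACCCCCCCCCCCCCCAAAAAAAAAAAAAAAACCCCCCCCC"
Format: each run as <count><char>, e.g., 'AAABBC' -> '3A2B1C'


Scanning runs left to right:
  i=0: run of 'A' x 3 -> '3A'
  i=3: run of 'C' x 14 -> '14C'
  i=17: run of 'A' x 16 -> '16A'
  i=33: run of 'C' x 9 -> '9C'

RLE = 3A14C16A9C


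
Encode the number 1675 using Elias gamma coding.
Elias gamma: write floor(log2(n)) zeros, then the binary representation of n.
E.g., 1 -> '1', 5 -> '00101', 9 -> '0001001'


num_bits = floor(log2(1675)) + 1 = 11
leading_zeros = num_bits - 1 = 10
binary(1675) = 11010001011

Elias gamma(1675) = '0000000000' + '11010001011' = 000000000011010001011 (21 bits)


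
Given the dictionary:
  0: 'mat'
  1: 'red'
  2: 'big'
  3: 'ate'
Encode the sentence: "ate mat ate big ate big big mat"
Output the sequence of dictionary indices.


Look up each word in the dictionary:
  'ate' -> 3
  'mat' -> 0
  'ate' -> 3
  'big' -> 2
  'ate' -> 3
  'big' -> 2
  'big' -> 2
  'mat' -> 0

Encoded: [3, 0, 3, 2, 3, 2, 2, 0]


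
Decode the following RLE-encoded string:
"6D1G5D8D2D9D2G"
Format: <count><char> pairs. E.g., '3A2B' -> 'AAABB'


Expanding each <count><char> pair:
  6D -> 'DDDDDD'
  1G -> 'G'
  5D -> 'DDDDD'
  8D -> 'DDDDDDDD'
  2D -> 'DD'
  9D -> 'DDDDDDDDD'
  2G -> 'GG'

Decoded = DDDDDDGDDDDDDDDDDDDDDDDDDDDDDDDGG


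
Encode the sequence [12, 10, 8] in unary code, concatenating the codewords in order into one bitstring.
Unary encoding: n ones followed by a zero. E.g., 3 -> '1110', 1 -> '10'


Encode each number as n ones followed by a terminating 0:
  12 -> 1111111111110 (13 bits)
  10 -> 11111111110 (11 bits)
  8 -> 111111110 (9 bits)
Total length = 13 + 11 + 9 = 33 bits.

Unary([12, 10, 8]) = 111111111111011111111110111111110 (33 bits)


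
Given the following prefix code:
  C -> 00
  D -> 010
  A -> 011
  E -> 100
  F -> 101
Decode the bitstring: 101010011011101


Decoding step by step:
Bits 101 -> F
Bits 010 -> D
Bits 011 -> A
Bits 011 -> A
Bits 101 -> F


Decoded message: FDAAF


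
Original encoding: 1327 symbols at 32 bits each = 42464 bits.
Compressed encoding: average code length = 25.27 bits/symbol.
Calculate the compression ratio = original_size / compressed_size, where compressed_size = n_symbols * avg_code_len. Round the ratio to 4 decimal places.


original_size = n_symbols * orig_bits = 1327 * 32 = 42464 bits
compressed_size = n_symbols * avg_code_len = 1327 * 25.27 = 33533.29 bits
ratio = original_size / compressed_size = 42464 / 33533.29 = 1.2663

Compression ratio = 1.2663
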